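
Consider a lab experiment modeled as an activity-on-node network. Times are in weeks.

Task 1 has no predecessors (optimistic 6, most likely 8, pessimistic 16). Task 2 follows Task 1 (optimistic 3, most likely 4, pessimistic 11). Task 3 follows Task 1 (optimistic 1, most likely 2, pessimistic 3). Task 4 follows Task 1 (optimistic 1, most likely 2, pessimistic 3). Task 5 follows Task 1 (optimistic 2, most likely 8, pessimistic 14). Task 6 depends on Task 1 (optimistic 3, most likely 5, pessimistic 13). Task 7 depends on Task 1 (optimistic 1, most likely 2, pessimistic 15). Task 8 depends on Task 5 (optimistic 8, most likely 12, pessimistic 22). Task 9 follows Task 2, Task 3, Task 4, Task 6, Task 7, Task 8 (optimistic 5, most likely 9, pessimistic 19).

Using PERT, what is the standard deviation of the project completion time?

te_Task 1 = (6 + 4·8 + 16)/6 = 54/6 = 9; σ²_Task 1 = ((16−6)/6)² = 2.778
te_Task 2 = (3 + 4·4 + 11)/6 = 30/6 = 5; σ²_Task 2 = ((11−3)/6)² = 1.778
te_Task 3 = (1 + 4·2 + 3)/6 = 12/6 = 2; σ²_Task 3 = ((3−1)/6)² = 0.111
te_Task 4 = (1 + 4·2 + 3)/6 = 12/6 = 2; σ²_Task 4 = ((3−1)/6)² = 0.111
te_Task 5 = (2 + 4·8 + 14)/6 = 48/6 = 8; σ²_Task 5 = ((14−2)/6)² = 4.000
te_Task 6 = (3 + 4·5 + 13)/6 = 36/6 = 6; σ²_Task 6 = ((13−3)/6)² = 2.778
te_Task 7 = (1 + 4·2 + 15)/6 = 24/6 = 4; σ²_Task 7 = ((15−1)/6)² = 5.444
te_Task 8 = (8 + 4·12 + 22)/6 = 78/6 = 13; σ²_Task 8 = ((22−8)/6)² = 5.444
te_Task 9 = (5 + 4·9 + 19)/6 = 60/6 = 10; σ²_Task 9 = ((19−5)/6)² = 5.444

Forward pass:
ES_Task 1 = 0; EF_Task 1 = 9
ES_Task 2 = 9; EF_Task 2 = 9+5 = 14
ES_Task 3 = 9; EF_Task 3 = 9+2 = 11
ES_Task 4 = 9; EF_Task 4 = 9+2 = 11
ES_Task 5 = 9; EF_Task 5 = 9+8 = 17
ES_Task 6 = 9; EF_Task 6 = 9+6 = 15
ES_Task 7 = 9; EF_Task 7 = 9+4 = 13
ES_Task 8 = 17; EF_Task 8 = 17+13 = 30
ES_Task 9 = max(EF_Task 2=14, EF_Task 3=11, EF_Task 4=11, EF_Task 6=15, EF_Task 7=13, EF_Task 8=30) = 30; EF_Task 9 = 30+10 = 40
Expected project duration μ = 40 weeks. Critical path: Task 1 → Task 5 → Task 8 → Task 9.

Variance along critical path = 2.778 + 4.000 + 5.444 + 5.444 = 17.667
σ = √17.667 = 4.203 weeks

4.20 weeks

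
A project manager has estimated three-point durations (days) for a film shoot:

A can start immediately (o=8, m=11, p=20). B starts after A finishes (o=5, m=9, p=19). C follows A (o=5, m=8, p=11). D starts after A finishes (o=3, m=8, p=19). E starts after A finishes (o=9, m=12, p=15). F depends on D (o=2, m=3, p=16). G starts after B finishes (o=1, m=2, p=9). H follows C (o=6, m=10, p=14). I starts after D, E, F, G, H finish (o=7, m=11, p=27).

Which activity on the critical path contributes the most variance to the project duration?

I

te_A = (8 + 4·11 + 20)/6 = 72/6 = 12; σ²_A = ((20−8)/6)² = 4.000
te_B = (5 + 4·9 + 19)/6 = 60/6 = 10; σ²_B = ((19−5)/6)² = 5.444
te_C = (5 + 4·8 + 11)/6 = 48/6 = 8; σ²_C = ((11−5)/6)² = 1.000
te_D = (3 + 4·8 + 19)/6 = 54/6 = 9; σ²_D = ((19−3)/6)² = 7.111
te_E = (9 + 4·12 + 15)/6 = 72/6 = 12; σ²_E = ((15−9)/6)² = 1.000
te_F = (2 + 4·3 + 16)/6 = 30/6 = 5; σ²_F = ((16−2)/6)² = 5.444
te_G = (1 + 4·2 + 9)/6 = 18/6 = 3; σ²_G = ((9−1)/6)² = 1.778
te_H = (6 + 4·10 + 14)/6 = 60/6 = 10; σ²_H = ((14−6)/6)² = 1.778
te_I = (7 + 4·11 + 27)/6 = 78/6 = 13; σ²_I = ((27−7)/6)² = 11.111

Forward pass:
ES_A = 0; EF_A = 12
ES_B = 12; EF_B = 12+10 = 22
ES_C = 12; EF_C = 12+8 = 20
ES_D = 12; EF_D = 12+9 = 21
ES_E = 12; EF_E = 12+12 = 24
ES_F = 21; EF_F = 21+5 = 26
ES_G = 22; EF_G = 22+3 = 25
ES_H = 20; EF_H = 20+10 = 30
ES_I = max(EF_D=21, EF_E=24, EF_F=26, EF_G=25, EF_H=30) = 30; EF_I = 30+13 = 43
Expected project duration μ = 43 days. Critical path: A → C → H → I.

Variances on critical path: σ²_A=4.000, σ²_C=1.000, σ²_H=1.778, σ²_I=11.111.
Largest is σ²_I = 11.111.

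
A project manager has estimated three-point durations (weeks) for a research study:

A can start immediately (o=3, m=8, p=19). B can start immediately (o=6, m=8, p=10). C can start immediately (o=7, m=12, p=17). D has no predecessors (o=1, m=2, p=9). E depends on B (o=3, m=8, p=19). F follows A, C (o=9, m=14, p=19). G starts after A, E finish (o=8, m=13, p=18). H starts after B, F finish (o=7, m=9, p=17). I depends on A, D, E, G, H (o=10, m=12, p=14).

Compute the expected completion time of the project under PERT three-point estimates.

48 weeks

te_A = (3 + 4·8 + 19)/6 = 54/6 = 9
te_B = (6 + 4·8 + 10)/6 = 48/6 = 8
te_C = (7 + 4·12 + 17)/6 = 72/6 = 12
te_D = (1 + 4·2 + 9)/6 = 18/6 = 3
te_E = (3 + 4·8 + 19)/6 = 54/6 = 9
te_F = (9 + 4·14 + 19)/6 = 84/6 = 14
te_G = (8 + 4·13 + 18)/6 = 78/6 = 13
te_H = (7 + 4·9 + 17)/6 = 60/6 = 10
te_I = (10 + 4·12 + 14)/6 = 72/6 = 12

Forward pass:
ES_A = 0; EF_A = 9
ES_B = 0; EF_B = 8
ES_C = 0; EF_C = 12
ES_D = 0; EF_D = 3
ES_E = 8; EF_E = 8+9 = 17
ES_F = max(EF_A=9, EF_C=12) = 12; EF_F = 12+14 = 26
ES_G = max(EF_A=9, EF_E=17) = 17; EF_G = 17+13 = 30
ES_H = max(EF_B=8, EF_F=26) = 26; EF_H = 26+10 = 36
ES_I = max(EF_A=9, EF_D=3, EF_E=17, EF_G=30, EF_H=36) = 36; EF_I = 36+12 = 48
Expected project duration μ = 48 weeks. Critical path: C → F → H → I.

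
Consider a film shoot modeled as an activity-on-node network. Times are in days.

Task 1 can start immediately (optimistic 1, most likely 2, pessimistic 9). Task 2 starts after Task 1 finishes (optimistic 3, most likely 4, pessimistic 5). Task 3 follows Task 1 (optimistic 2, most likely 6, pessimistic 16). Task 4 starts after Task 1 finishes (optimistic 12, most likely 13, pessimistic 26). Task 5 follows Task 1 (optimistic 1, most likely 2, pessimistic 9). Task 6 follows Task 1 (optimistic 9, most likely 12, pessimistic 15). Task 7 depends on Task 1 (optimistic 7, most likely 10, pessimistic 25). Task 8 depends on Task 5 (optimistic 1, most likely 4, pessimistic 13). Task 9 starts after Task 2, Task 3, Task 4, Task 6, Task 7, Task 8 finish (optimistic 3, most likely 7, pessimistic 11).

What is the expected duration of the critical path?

25 days

te_Task 1 = (1 + 4·2 + 9)/6 = 18/6 = 3
te_Task 2 = (3 + 4·4 + 5)/6 = 24/6 = 4
te_Task 3 = (2 + 4·6 + 16)/6 = 42/6 = 7
te_Task 4 = (12 + 4·13 + 26)/6 = 90/6 = 15
te_Task 5 = (1 + 4·2 + 9)/6 = 18/6 = 3
te_Task 6 = (9 + 4·12 + 15)/6 = 72/6 = 12
te_Task 7 = (7 + 4·10 + 25)/6 = 72/6 = 12
te_Task 8 = (1 + 4·4 + 13)/6 = 30/6 = 5
te_Task 9 = (3 + 4·7 + 11)/6 = 42/6 = 7

Forward pass:
ES_Task 1 = 0; EF_Task 1 = 3
ES_Task 2 = 3; EF_Task 2 = 3+4 = 7
ES_Task 3 = 3; EF_Task 3 = 3+7 = 10
ES_Task 4 = 3; EF_Task 4 = 3+15 = 18
ES_Task 5 = 3; EF_Task 5 = 3+3 = 6
ES_Task 6 = 3; EF_Task 6 = 3+12 = 15
ES_Task 7 = 3; EF_Task 7 = 3+12 = 15
ES_Task 8 = 6; EF_Task 8 = 6+5 = 11
ES_Task 9 = max(EF_Task 2=7, EF_Task 3=10, EF_Task 4=18, EF_Task 6=15, EF_Task 7=15, EF_Task 8=11) = 18; EF_Task 9 = 18+7 = 25
Expected project duration μ = 25 days. Critical path: Task 1 → Task 4 → Task 9.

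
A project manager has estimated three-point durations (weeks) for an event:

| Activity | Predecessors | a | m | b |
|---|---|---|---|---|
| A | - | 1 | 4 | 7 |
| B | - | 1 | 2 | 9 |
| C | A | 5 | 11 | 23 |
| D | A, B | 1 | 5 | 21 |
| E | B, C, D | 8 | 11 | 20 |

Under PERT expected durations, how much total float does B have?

6 weeks

te_A = (1 + 4·4 + 7)/6 = 24/6 = 4
te_B = (1 + 4·2 + 9)/6 = 18/6 = 3
te_C = (5 + 4·11 + 23)/6 = 72/6 = 12
te_D = (1 + 4·5 + 21)/6 = 42/6 = 7
te_E = (8 + 4·11 + 20)/6 = 72/6 = 12

Forward pass:
ES_A = 0; EF_A = 4
ES_B = 0; EF_B = 3
ES_C = 4; EF_C = 4+12 = 16
ES_D = max(EF_A=4, EF_B=3) = 4; EF_D = 4+7 = 11
ES_E = max(EF_B=3, EF_C=16, EF_D=11) = 16; EF_E = 16+12 = 28
Expected project duration μ = 28 weeks. Critical path: A → C → E.

Backward pass:
LF_E = 28; LS_E = 28−12 = 16
LF_D = LS_E = 16; LS_D = 16−7 = 9
LF_C = LS_E = 16; LS_C = 16−12 = 4
LF_B = min(LS_D=9, LS_E=16) = 9; LS_B = 9−3 = 6
LF_A = min(LS_C=4, LS_D=9) = 4; LS_A = 4−4 = 0
Slack_B = LS_B − ES_B = 6 − 0 = 6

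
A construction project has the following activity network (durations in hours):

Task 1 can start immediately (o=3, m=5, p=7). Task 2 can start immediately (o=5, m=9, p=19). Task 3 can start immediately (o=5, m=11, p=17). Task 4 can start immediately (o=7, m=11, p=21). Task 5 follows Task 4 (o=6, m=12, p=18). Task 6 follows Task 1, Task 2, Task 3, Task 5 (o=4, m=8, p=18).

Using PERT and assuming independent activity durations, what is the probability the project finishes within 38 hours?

0.902

te_Task 1 = (3 + 4·5 + 7)/6 = 30/6 = 5; σ²_Task 1 = ((7−3)/6)² = 0.444
te_Task 2 = (5 + 4·9 + 19)/6 = 60/6 = 10; σ²_Task 2 = ((19−5)/6)² = 5.444
te_Task 3 = (5 + 4·11 + 17)/6 = 66/6 = 11; σ²_Task 3 = ((17−5)/6)² = 4.000
te_Task 4 = (7 + 4·11 + 21)/6 = 72/6 = 12; σ²_Task 4 = ((21−7)/6)² = 5.444
te_Task 5 = (6 + 4·12 + 18)/6 = 72/6 = 12; σ²_Task 5 = ((18−6)/6)² = 4.000
te_Task 6 = (4 + 4·8 + 18)/6 = 54/6 = 9; σ²_Task 6 = ((18−4)/6)² = 5.444

Forward pass:
ES_Task 1 = 0; EF_Task 1 = 5
ES_Task 2 = 0; EF_Task 2 = 10
ES_Task 3 = 0; EF_Task 3 = 11
ES_Task 4 = 0; EF_Task 4 = 12
ES_Task 5 = 12; EF_Task 5 = 12+12 = 24
ES_Task 6 = max(EF_Task 1=5, EF_Task 2=10, EF_Task 3=11, EF_Task 5=24) = 24; EF_Task 6 = 24+9 = 33
Expected project duration μ = 33 hours. Critical path: Task 4 → Task 5 → Task 6.

Variance along critical path = 5.444 + 4.000 + 5.444 = 14.889; σ = √14.889 = 3.859 hours.
Z = (38 − 33) / 3.859 = 1.296
P(T ≤ 38) = Φ(1.296) ≈ 0.902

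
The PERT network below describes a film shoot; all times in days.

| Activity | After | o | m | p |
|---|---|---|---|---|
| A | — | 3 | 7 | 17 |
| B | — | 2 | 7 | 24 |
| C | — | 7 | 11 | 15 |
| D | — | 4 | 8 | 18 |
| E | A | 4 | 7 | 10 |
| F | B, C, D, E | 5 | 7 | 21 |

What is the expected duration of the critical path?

24 days

te_A = (3 + 4·7 + 17)/6 = 48/6 = 8
te_B = (2 + 4·7 + 24)/6 = 54/6 = 9
te_C = (7 + 4·11 + 15)/6 = 66/6 = 11
te_D = (4 + 4·8 + 18)/6 = 54/6 = 9
te_E = (4 + 4·7 + 10)/6 = 42/6 = 7
te_F = (5 + 4·7 + 21)/6 = 54/6 = 9

Forward pass:
ES_A = 0; EF_A = 8
ES_B = 0; EF_B = 9
ES_C = 0; EF_C = 11
ES_D = 0; EF_D = 9
ES_E = 8; EF_E = 8+7 = 15
ES_F = max(EF_B=9, EF_C=11, EF_D=9, EF_E=15) = 15; EF_F = 15+9 = 24
Expected project duration μ = 24 days. Critical path: A → E → F.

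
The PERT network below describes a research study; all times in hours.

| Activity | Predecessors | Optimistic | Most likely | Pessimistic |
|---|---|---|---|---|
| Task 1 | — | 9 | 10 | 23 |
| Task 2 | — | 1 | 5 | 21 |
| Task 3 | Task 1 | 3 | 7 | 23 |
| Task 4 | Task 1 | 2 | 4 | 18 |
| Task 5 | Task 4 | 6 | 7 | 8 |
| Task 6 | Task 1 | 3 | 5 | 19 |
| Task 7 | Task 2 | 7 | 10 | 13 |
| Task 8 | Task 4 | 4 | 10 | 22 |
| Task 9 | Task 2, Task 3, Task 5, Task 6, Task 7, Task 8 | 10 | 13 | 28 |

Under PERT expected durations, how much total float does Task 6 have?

te_Task 1 = (9 + 4·10 + 23)/6 = 72/6 = 12
te_Task 2 = (1 + 4·5 + 21)/6 = 42/6 = 7
te_Task 3 = (3 + 4·7 + 23)/6 = 54/6 = 9
te_Task 4 = (2 + 4·4 + 18)/6 = 36/6 = 6
te_Task 5 = (6 + 4·7 + 8)/6 = 42/6 = 7
te_Task 6 = (3 + 4·5 + 19)/6 = 42/6 = 7
te_Task 7 = (7 + 4·10 + 13)/6 = 60/6 = 10
te_Task 8 = (4 + 4·10 + 22)/6 = 66/6 = 11
te_Task 9 = (10 + 4·13 + 28)/6 = 90/6 = 15

Forward pass:
ES_Task 1 = 0; EF_Task 1 = 12
ES_Task 2 = 0; EF_Task 2 = 7
ES_Task 3 = 12; EF_Task 3 = 12+9 = 21
ES_Task 4 = 12; EF_Task 4 = 12+6 = 18
ES_Task 5 = 18; EF_Task 5 = 18+7 = 25
ES_Task 6 = 12; EF_Task 6 = 12+7 = 19
ES_Task 7 = 7; EF_Task 7 = 7+10 = 17
ES_Task 8 = 18; EF_Task 8 = 18+11 = 29
ES_Task 9 = max(EF_Task 2=7, EF_Task 3=21, EF_Task 5=25, EF_Task 6=19, EF_Task 7=17, EF_Task 8=29) = 29; EF_Task 9 = 29+15 = 44
Expected project duration μ = 44 hours. Critical path: Task 1 → Task 4 → Task 8 → Task 9.

Backward pass:
LF_Task 9 = 44; LS_Task 9 = 44−15 = 29
LF_Task 8 = LS_Task 9 = 29; LS_Task 8 = 29−11 = 18
LF_Task 7 = LS_Task 9 = 29; LS_Task 7 = 29−10 = 19
LF_Task 6 = LS_Task 9 = 29; LS_Task 6 = 29−7 = 22
LF_Task 5 = LS_Task 9 = 29; LS_Task 5 = 29−7 = 22
LF_Task 4 = min(LS_Task 5=22, LS_Task 8=18) = 18; LS_Task 4 = 18−6 = 12
LF_Task 3 = LS_Task 9 = 29; LS_Task 3 = 29−9 = 20
LF_Task 2 = min(LS_Task 7=19, LS_Task 9=29) = 19; LS_Task 2 = 19−7 = 12
LF_Task 1 = min(LS_Task 3=20, LS_Task 4=12, LS_Task 6=22) = 12; LS_Task 1 = 12−12 = 0
Slack_Task 6 = LS_Task 6 − ES_Task 6 = 22 − 12 = 10

10 hours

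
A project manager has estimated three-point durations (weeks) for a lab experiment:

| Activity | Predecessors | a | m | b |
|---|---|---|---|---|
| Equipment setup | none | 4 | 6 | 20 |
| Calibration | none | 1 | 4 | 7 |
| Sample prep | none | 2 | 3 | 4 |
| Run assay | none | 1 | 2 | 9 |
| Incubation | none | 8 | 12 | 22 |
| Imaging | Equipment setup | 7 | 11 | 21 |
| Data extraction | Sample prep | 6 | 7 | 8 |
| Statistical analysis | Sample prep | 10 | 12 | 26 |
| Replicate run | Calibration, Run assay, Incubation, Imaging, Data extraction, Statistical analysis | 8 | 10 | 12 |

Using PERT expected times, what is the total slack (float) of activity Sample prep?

3 weeks

te_Equipment setup = (4 + 4·6 + 20)/6 = 48/6 = 8
te_Calibration = (1 + 4·4 + 7)/6 = 24/6 = 4
te_Sample prep = (2 + 4·3 + 4)/6 = 18/6 = 3
te_Run assay = (1 + 4·2 + 9)/6 = 18/6 = 3
te_Incubation = (8 + 4·12 + 22)/6 = 78/6 = 13
te_Imaging = (7 + 4·11 + 21)/6 = 72/6 = 12
te_Data extraction = (6 + 4·7 + 8)/6 = 42/6 = 7
te_Statistical analysis = (10 + 4·12 + 26)/6 = 84/6 = 14
te_Replicate run = (8 + 4·10 + 12)/6 = 60/6 = 10

Forward pass:
ES_Equipment setup = 0; EF_Equipment setup = 8
ES_Calibration = 0; EF_Calibration = 4
ES_Sample prep = 0; EF_Sample prep = 3
ES_Run assay = 0; EF_Run assay = 3
ES_Incubation = 0; EF_Incubation = 13
ES_Imaging = 8; EF_Imaging = 8+12 = 20
ES_Data extraction = 3; EF_Data extraction = 3+7 = 10
ES_Statistical analysis = 3; EF_Statistical analysis = 3+14 = 17
ES_Replicate run = max(EF_Calibration=4, EF_Run assay=3, EF_Incubation=13, EF_Imaging=20, EF_Data extraction=10, EF_Statistical analysis=17) = 20; EF_Replicate run = 20+10 = 30
Expected project duration μ = 30 weeks. Critical path: Equipment setup → Imaging → Replicate run.

Backward pass:
LF_Replicate run = 30; LS_Replicate run = 30−10 = 20
LF_Statistical analysis = LS_Replicate run = 20; LS_Statistical analysis = 20−14 = 6
LF_Data extraction = LS_Replicate run = 20; LS_Data extraction = 20−7 = 13
LF_Imaging = LS_Replicate run = 20; LS_Imaging = 20−12 = 8
LF_Incubation = LS_Replicate run = 20; LS_Incubation = 20−13 = 7
LF_Run assay = LS_Replicate run = 20; LS_Run assay = 20−3 = 17
LF_Sample prep = min(LS_Data extraction=13, LS_Statistical analysis=6) = 6; LS_Sample prep = 6−3 = 3
LF_Calibration = LS_Replicate run = 20; LS_Calibration = 20−4 = 16
LF_Equipment setup = LS_Imaging = 8; LS_Equipment setup = 8−8 = 0
Slack_Sample prep = LS_Sample prep − ES_Sample prep = 3 − 0 = 3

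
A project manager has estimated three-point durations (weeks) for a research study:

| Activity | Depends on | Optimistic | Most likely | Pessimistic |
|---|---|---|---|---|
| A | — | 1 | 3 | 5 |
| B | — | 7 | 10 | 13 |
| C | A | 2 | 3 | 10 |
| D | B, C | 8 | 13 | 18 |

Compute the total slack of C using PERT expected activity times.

te_A = (1 + 4·3 + 5)/6 = 18/6 = 3
te_B = (7 + 4·10 + 13)/6 = 60/6 = 10
te_C = (2 + 4·3 + 10)/6 = 24/6 = 4
te_D = (8 + 4·13 + 18)/6 = 78/6 = 13

Forward pass:
ES_A = 0; EF_A = 3
ES_B = 0; EF_B = 10
ES_C = 3; EF_C = 3+4 = 7
ES_D = max(EF_B=10, EF_C=7) = 10; EF_D = 10+13 = 23
Expected project duration μ = 23 weeks. Critical path: B → D.

Backward pass:
LF_D = 23; LS_D = 23−13 = 10
LF_C = LS_D = 10; LS_C = 10−4 = 6
LF_B = LS_D = 10; LS_B = 10−10 = 0
LF_A = LS_C = 6; LS_A = 6−3 = 3
Slack_C = LS_C − ES_C = 6 − 3 = 3

3 weeks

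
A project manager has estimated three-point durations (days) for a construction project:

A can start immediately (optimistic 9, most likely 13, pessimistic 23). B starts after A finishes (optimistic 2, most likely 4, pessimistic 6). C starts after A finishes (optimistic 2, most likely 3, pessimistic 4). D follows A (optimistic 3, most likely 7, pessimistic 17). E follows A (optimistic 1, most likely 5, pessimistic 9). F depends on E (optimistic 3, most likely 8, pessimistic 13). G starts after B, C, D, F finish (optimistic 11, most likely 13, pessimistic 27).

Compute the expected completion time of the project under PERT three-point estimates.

42 days

te_A = (9 + 4·13 + 23)/6 = 84/6 = 14
te_B = (2 + 4·4 + 6)/6 = 24/6 = 4
te_C = (2 + 4·3 + 4)/6 = 18/6 = 3
te_D = (3 + 4·7 + 17)/6 = 48/6 = 8
te_E = (1 + 4·5 + 9)/6 = 30/6 = 5
te_F = (3 + 4·8 + 13)/6 = 48/6 = 8
te_G = (11 + 4·13 + 27)/6 = 90/6 = 15

Forward pass:
ES_A = 0; EF_A = 14
ES_B = 14; EF_B = 14+4 = 18
ES_C = 14; EF_C = 14+3 = 17
ES_D = 14; EF_D = 14+8 = 22
ES_E = 14; EF_E = 14+5 = 19
ES_F = 19; EF_F = 19+8 = 27
ES_G = max(EF_B=18, EF_C=17, EF_D=22, EF_F=27) = 27; EF_G = 27+15 = 42
Expected project duration μ = 42 days. Critical path: A → E → F → G.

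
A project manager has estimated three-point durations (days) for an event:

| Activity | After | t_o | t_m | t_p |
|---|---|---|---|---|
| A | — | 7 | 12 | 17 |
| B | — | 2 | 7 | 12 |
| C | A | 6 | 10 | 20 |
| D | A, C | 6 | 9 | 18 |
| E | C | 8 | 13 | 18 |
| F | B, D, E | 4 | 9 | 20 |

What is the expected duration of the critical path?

te_A = (7 + 4·12 + 17)/6 = 72/6 = 12
te_B = (2 + 4·7 + 12)/6 = 42/6 = 7
te_C = (6 + 4·10 + 20)/6 = 66/6 = 11
te_D = (6 + 4·9 + 18)/6 = 60/6 = 10
te_E = (8 + 4·13 + 18)/6 = 78/6 = 13
te_F = (4 + 4·9 + 20)/6 = 60/6 = 10

Forward pass:
ES_A = 0; EF_A = 12
ES_B = 0; EF_B = 7
ES_C = 12; EF_C = 12+11 = 23
ES_D = max(EF_A=12, EF_C=23) = 23; EF_D = 23+10 = 33
ES_E = 23; EF_E = 23+13 = 36
ES_F = max(EF_B=7, EF_D=33, EF_E=36) = 36; EF_F = 36+10 = 46
Expected project duration μ = 46 days. Critical path: A → C → E → F.

46 days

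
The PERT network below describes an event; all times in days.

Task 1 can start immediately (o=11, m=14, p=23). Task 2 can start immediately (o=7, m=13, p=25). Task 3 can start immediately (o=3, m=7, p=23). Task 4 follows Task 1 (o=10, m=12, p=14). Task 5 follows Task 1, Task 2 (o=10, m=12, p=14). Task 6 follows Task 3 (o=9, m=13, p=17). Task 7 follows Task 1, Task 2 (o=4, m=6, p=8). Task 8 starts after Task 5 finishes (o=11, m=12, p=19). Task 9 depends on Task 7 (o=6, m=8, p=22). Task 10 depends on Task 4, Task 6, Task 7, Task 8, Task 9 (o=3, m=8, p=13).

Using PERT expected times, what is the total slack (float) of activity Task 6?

te_Task 1 = (11 + 4·14 + 23)/6 = 90/6 = 15
te_Task 2 = (7 + 4·13 + 25)/6 = 84/6 = 14
te_Task 3 = (3 + 4·7 + 23)/6 = 54/6 = 9
te_Task 4 = (10 + 4·12 + 14)/6 = 72/6 = 12
te_Task 5 = (10 + 4·12 + 14)/6 = 72/6 = 12
te_Task 6 = (9 + 4·13 + 17)/6 = 78/6 = 13
te_Task 7 = (4 + 4·6 + 8)/6 = 36/6 = 6
te_Task 8 = (11 + 4·12 + 19)/6 = 78/6 = 13
te_Task 9 = (6 + 4·8 + 22)/6 = 60/6 = 10
te_Task 10 = (3 + 4·8 + 13)/6 = 48/6 = 8

Forward pass:
ES_Task 1 = 0; EF_Task 1 = 15
ES_Task 2 = 0; EF_Task 2 = 14
ES_Task 3 = 0; EF_Task 3 = 9
ES_Task 4 = 15; EF_Task 4 = 15+12 = 27
ES_Task 5 = max(EF_Task 1=15, EF_Task 2=14) = 15; EF_Task 5 = 15+12 = 27
ES_Task 6 = 9; EF_Task 6 = 9+13 = 22
ES_Task 7 = max(EF_Task 1=15, EF_Task 2=14) = 15; EF_Task 7 = 15+6 = 21
ES_Task 8 = 27; EF_Task 8 = 27+13 = 40
ES_Task 9 = 21; EF_Task 9 = 21+10 = 31
ES_Task 10 = max(EF_Task 4=27, EF_Task 6=22, EF_Task 7=21, EF_Task 8=40, EF_Task 9=31) = 40; EF_Task 10 = 40+8 = 48
Expected project duration μ = 48 days. Critical path: Task 1 → Task 5 → Task 8 → Task 10.

Backward pass:
LF_Task 10 = 48; LS_Task 10 = 48−8 = 40
LF_Task 9 = LS_Task 10 = 40; LS_Task 9 = 40−10 = 30
LF_Task 8 = LS_Task 10 = 40; LS_Task 8 = 40−13 = 27
LF_Task 7 = min(LS_Task 9=30, LS_Task 10=40) = 30; LS_Task 7 = 30−6 = 24
LF_Task 6 = LS_Task 10 = 40; LS_Task 6 = 40−13 = 27
LF_Task 5 = LS_Task 8 = 27; LS_Task 5 = 27−12 = 15
LF_Task 4 = LS_Task 10 = 40; LS_Task 4 = 40−12 = 28
LF_Task 3 = LS_Task 6 = 27; LS_Task 3 = 27−9 = 18
LF_Task 2 = min(LS_Task 5=15, LS_Task 7=24) = 15; LS_Task 2 = 15−14 = 1
LF_Task 1 = min(LS_Task 4=28, LS_Task 5=15, LS_Task 7=24) = 15; LS_Task 1 = 15−15 = 0
Slack_Task 6 = LS_Task 6 − ES_Task 6 = 27 − 9 = 18

18 days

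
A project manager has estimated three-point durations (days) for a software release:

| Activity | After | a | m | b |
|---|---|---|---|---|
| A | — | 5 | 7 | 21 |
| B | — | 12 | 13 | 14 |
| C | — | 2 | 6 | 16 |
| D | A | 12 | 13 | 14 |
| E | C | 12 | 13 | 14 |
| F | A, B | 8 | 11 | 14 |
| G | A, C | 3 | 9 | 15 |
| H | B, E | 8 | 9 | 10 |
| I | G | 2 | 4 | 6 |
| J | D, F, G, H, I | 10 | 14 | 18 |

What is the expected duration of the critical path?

te_A = (5 + 4·7 + 21)/6 = 54/6 = 9
te_B = (12 + 4·13 + 14)/6 = 78/6 = 13
te_C = (2 + 4·6 + 16)/6 = 42/6 = 7
te_D = (12 + 4·13 + 14)/6 = 78/6 = 13
te_E = (12 + 4·13 + 14)/6 = 78/6 = 13
te_F = (8 + 4·11 + 14)/6 = 66/6 = 11
te_G = (3 + 4·9 + 15)/6 = 54/6 = 9
te_H = (8 + 4·9 + 10)/6 = 54/6 = 9
te_I = (2 + 4·4 + 6)/6 = 24/6 = 4
te_J = (10 + 4·14 + 18)/6 = 84/6 = 14

Forward pass:
ES_A = 0; EF_A = 9
ES_B = 0; EF_B = 13
ES_C = 0; EF_C = 7
ES_D = 9; EF_D = 9+13 = 22
ES_E = 7; EF_E = 7+13 = 20
ES_F = max(EF_A=9, EF_B=13) = 13; EF_F = 13+11 = 24
ES_G = max(EF_A=9, EF_C=7) = 9; EF_G = 9+9 = 18
ES_H = max(EF_B=13, EF_E=20) = 20; EF_H = 20+9 = 29
ES_I = 18; EF_I = 18+4 = 22
ES_J = max(EF_D=22, EF_F=24, EF_G=18, EF_H=29, EF_I=22) = 29; EF_J = 29+14 = 43
Expected project duration μ = 43 days. Critical path: C → E → H → J.

43 days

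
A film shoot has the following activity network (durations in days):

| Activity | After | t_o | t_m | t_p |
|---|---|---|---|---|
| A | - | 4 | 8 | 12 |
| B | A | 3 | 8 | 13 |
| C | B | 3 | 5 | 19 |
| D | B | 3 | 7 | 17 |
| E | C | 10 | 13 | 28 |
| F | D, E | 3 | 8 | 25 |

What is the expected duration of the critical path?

48 days

te_A = (4 + 4·8 + 12)/6 = 48/6 = 8
te_B = (3 + 4·8 + 13)/6 = 48/6 = 8
te_C = (3 + 4·5 + 19)/6 = 42/6 = 7
te_D = (3 + 4·7 + 17)/6 = 48/6 = 8
te_E = (10 + 4·13 + 28)/6 = 90/6 = 15
te_F = (3 + 4·8 + 25)/6 = 60/6 = 10

Forward pass:
ES_A = 0; EF_A = 8
ES_B = 8; EF_B = 8+8 = 16
ES_C = 16; EF_C = 16+7 = 23
ES_D = 16; EF_D = 16+8 = 24
ES_E = 23; EF_E = 23+15 = 38
ES_F = max(EF_D=24, EF_E=38) = 38; EF_F = 38+10 = 48
Expected project duration μ = 48 days. Critical path: A → B → C → E → F.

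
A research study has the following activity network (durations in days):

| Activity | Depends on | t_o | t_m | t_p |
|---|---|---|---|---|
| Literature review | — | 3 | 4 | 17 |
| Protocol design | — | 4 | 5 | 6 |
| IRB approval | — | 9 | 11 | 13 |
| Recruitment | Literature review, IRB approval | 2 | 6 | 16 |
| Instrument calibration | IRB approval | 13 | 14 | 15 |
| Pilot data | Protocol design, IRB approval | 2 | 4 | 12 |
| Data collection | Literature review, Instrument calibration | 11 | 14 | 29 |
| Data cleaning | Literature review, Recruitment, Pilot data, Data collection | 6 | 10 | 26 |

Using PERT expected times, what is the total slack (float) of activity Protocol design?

31 days

te_Literature review = (3 + 4·4 + 17)/6 = 36/6 = 6
te_Protocol design = (4 + 4·5 + 6)/6 = 30/6 = 5
te_IRB approval = (9 + 4·11 + 13)/6 = 66/6 = 11
te_Recruitment = (2 + 4·6 + 16)/6 = 42/6 = 7
te_Instrument calibration = (13 + 4·14 + 15)/6 = 84/6 = 14
te_Pilot data = (2 + 4·4 + 12)/6 = 30/6 = 5
te_Data collection = (11 + 4·14 + 29)/6 = 96/6 = 16
te_Data cleaning = (6 + 4·10 + 26)/6 = 72/6 = 12

Forward pass:
ES_Literature review = 0; EF_Literature review = 6
ES_Protocol design = 0; EF_Protocol design = 5
ES_IRB approval = 0; EF_IRB approval = 11
ES_Recruitment = max(EF_Literature review=6, EF_IRB approval=11) = 11; EF_Recruitment = 11+7 = 18
ES_Instrument calibration = 11; EF_Instrument calibration = 11+14 = 25
ES_Pilot data = max(EF_Protocol design=5, EF_IRB approval=11) = 11; EF_Pilot data = 11+5 = 16
ES_Data collection = max(EF_Literature review=6, EF_Instrument calibration=25) = 25; EF_Data collection = 25+16 = 41
ES_Data cleaning = max(EF_Literature review=6, EF_Recruitment=18, EF_Pilot data=16, EF_Data collection=41) = 41; EF_Data cleaning = 41+12 = 53
Expected project duration μ = 53 days. Critical path: IRB approval → Instrument calibration → Data collection → Data cleaning.

Backward pass:
LF_Data cleaning = 53; LS_Data cleaning = 53−12 = 41
LF_Data collection = LS_Data cleaning = 41; LS_Data collection = 41−16 = 25
LF_Pilot data = LS_Data cleaning = 41; LS_Pilot data = 41−5 = 36
LF_Instrument calibration = LS_Data collection = 25; LS_Instrument calibration = 25−14 = 11
LF_Recruitment = LS_Data cleaning = 41; LS_Recruitment = 41−7 = 34
LF_IRB approval = min(LS_Recruitment=34, LS_Instrument calibration=11, LS_Pilot data=36) = 11; LS_IRB approval = 11−11 = 0
LF_Protocol design = LS_Pilot data = 36; LS_Protocol design = 36−5 = 31
LF_Literature review = min(LS_Recruitment=34, LS_Data collection=25, LS_Data cleaning=41) = 25; LS_Literature review = 25−6 = 19
Slack_Protocol design = LS_Protocol design − ES_Protocol design = 31 − 0 = 31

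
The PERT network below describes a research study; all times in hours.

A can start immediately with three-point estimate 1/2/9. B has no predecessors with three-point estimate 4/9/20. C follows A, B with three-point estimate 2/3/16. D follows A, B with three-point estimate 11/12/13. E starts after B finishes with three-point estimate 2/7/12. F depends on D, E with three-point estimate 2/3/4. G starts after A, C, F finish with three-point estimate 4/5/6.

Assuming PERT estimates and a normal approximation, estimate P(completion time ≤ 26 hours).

te_A = (1 + 4·2 + 9)/6 = 18/6 = 3; σ²_A = ((9−1)/6)² = 1.778
te_B = (4 + 4·9 + 20)/6 = 60/6 = 10; σ²_B = ((20−4)/6)² = 7.111
te_C = (2 + 4·3 + 16)/6 = 30/6 = 5; σ²_C = ((16−2)/6)² = 5.444
te_D = (11 + 4·12 + 13)/6 = 72/6 = 12; σ²_D = ((13−11)/6)² = 0.111
te_E = (2 + 4·7 + 12)/6 = 42/6 = 7; σ²_E = ((12−2)/6)² = 2.778
te_F = (2 + 4·3 + 4)/6 = 18/6 = 3; σ²_F = ((4−2)/6)² = 0.111
te_G = (4 + 4·5 + 6)/6 = 30/6 = 5; σ²_G = ((6−4)/6)² = 0.111

Forward pass:
ES_A = 0; EF_A = 3
ES_B = 0; EF_B = 10
ES_C = max(EF_A=3, EF_B=10) = 10; EF_C = 10+5 = 15
ES_D = max(EF_A=3, EF_B=10) = 10; EF_D = 10+12 = 22
ES_E = 10; EF_E = 10+7 = 17
ES_F = max(EF_D=22, EF_E=17) = 22; EF_F = 22+3 = 25
ES_G = max(EF_A=3, EF_C=15, EF_F=25) = 25; EF_G = 25+5 = 30
Expected project duration μ = 30 hours. Critical path: B → D → F → G.

Variance along critical path = 7.111 + 0.111 + 0.111 + 0.111 = 7.444; σ = √7.444 = 2.728 hours.
Z = (26 − 30) / 2.728 = -1.466
P(T ≤ 26) = Φ(-1.466) ≈ 0.071

0.071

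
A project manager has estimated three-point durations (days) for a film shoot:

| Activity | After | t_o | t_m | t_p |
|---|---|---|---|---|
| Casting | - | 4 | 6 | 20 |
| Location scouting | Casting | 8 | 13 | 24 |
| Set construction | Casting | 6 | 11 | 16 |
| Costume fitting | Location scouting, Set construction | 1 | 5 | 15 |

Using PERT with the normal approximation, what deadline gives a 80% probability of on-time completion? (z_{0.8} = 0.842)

31.7 days

te_Casting = (4 + 4·6 + 20)/6 = 48/6 = 8; σ²_Casting = ((20−4)/6)² = 7.111
te_Location scouting = (8 + 4·13 + 24)/6 = 84/6 = 14; σ²_Location scouting = ((24−8)/6)² = 7.111
te_Set construction = (6 + 4·11 + 16)/6 = 66/6 = 11; σ²_Set construction = ((16−6)/6)² = 2.778
te_Costume fitting = (1 + 4·5 + 15)/6 = 36/6 = 6; σ²_Costume fitting = ((15−1)/6)² = 5.444

Forward pass:
ES_Casting = 0; EF_Casting = 8
ES_Location scouting = 8; EF_Location scouting = 8+14 = 22
ES_Set construction = 8; EF_Set construction = 8+11 = 19
ES_Costume fitting = max(EF_Location scouting=22, EF_Set construction=19) = 22; EF_Costume fitting = 22+6 = 28
Expected project duration μ = 28 days. Critical path: Casting → Location scouting → Costume fitting.

Variance along critical path = 7.111 + 7.111 + 5.444 = 19.667; σ = 4.435 days.
D = μ + z·σ = 28 + 0.842·4.435 = 31.7 days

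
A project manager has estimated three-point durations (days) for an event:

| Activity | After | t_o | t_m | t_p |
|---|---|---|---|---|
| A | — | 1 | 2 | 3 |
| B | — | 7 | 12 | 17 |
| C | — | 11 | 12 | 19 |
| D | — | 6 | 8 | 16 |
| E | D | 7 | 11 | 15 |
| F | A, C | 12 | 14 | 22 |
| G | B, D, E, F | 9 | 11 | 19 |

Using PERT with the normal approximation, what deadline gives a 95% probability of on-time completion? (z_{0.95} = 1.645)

te_A = (1 + 4·2 + 3)/6 = 12/6 = 2; σ²_A = ((3−1)/6)² = 0.111
te_B = (7 + 4·12 + 17)/6 = 72/6 = 12; σ²_B = ((17−7)/6)² = 2.778
te_C = (11 + 4·12 + 19)/6 = 78/6 = 13; σ²_C = ((19−11)/6)² = 1.778
te_D = (6 + 4·8 + 16)/6 = 54/6 = 9; σ²_D = ((16−6)/6)² = 2.778
te_E = (7 + 4·11 + 15)/6 = 66/6 = 11; σ²_E = ((15−7)/6)² = 1.778
te_F = (12 + 4·14 + 22)/6 = 90/6 = 15; σ²_F = ((22−12)/6)² = 2.778
te_G = (9 + 4·11 + 19)/6 = 72/6 = 12; σ²_G = ((19−9)/6)² = 2.778

Forward pass:
ES_A = 0; EF_A = 2
ES_B = 0; EF_B = 12
ES_C = 0; EF_C = 13
ES_D = 0; EF_D = 9
ES_E = 9; EF_E = 9+11 = 20
ES_F = max(EF_A=2, EF_C=13) = 13; EF_F = 13+15 = 28
ES_G = max(EF_B=12, EF_D=9, EF_E=20, EF_F=28) = 28; EF_G = 28+12 = 40
Expected project duration μ = 40 days. Critical path: C → F → G.

Variance along critical path = 1.778 + 2.778 + 2.778 = 7.333; σ = 2.708 days.
D = μ + z·σ = 40 + 1.645·2.708 = 44.5 days

44.5 days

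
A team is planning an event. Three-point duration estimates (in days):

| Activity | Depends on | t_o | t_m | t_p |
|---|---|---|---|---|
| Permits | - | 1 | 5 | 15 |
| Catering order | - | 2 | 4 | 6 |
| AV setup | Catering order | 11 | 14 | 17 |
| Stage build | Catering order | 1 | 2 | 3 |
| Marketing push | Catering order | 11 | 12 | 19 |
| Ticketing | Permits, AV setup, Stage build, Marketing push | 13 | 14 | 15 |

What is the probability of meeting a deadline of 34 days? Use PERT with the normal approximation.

0.946

te_Permits = (1 + 4·5 + 15)/6 = 36/6 = 6; σ²_Permits = ((15−1)/6)² = 5.444
te_Catering order = (2 + 4·4 + 6)/6 = 24/6 = 4; σ²_Catering order = ((6−2)/6)² = 0.444
te_AV setup = (11 + 4·14 + 17)/6 = 84/6 = 14; σ²_AV setup = ((17−11)/6)² = 1.000
te_Stage build = (1 + 4·2 + 3)/6 = 12/6 = 2; σ²_Stage build = ((3−1)/6)² = 0.111
te_Marketing push = (11 + 4·12 + 19)/6 = 78/6 = 13; σ²_Marketing push = ((19−11)/6)² = 1.778
te_Ticketing = (13 + 4·14 + 15)/6 = 84/6 = 14; σ²_Ticketing = ((15−13)/6)² = 0.111

Forward pass:
ES_Permits = 0; EF_Permits = 6
ES_Catering order = 0; EF_Catering order = 4
ES_AV setup = 4; EF_AV setup = 4+14 = 18
ES_Stage build = 4; EF_Stage build = 4+2 = 6
ES_Marketing push = 4; EF_Marketing push = 4+13 = 17
ES_Ticketing = max(EF_Permits=6, EF_AV setup=18, EF_Stage build=6, EF_Marketing push=17) = 18; EF_Ticketing = 18+14 = 32
Expected project duration μ = 32 days. Critical path: Catering order → AV setup → Ticketing.

Variance along critical path = 0.444 + 1.000 + 0.111 = 1.556; σ = √1.556 = 1.247 days.
Z = (34 − 32) / 1.247 = 1.604
P(T ≤ 34) = Φ(1.604) ≈ 0.946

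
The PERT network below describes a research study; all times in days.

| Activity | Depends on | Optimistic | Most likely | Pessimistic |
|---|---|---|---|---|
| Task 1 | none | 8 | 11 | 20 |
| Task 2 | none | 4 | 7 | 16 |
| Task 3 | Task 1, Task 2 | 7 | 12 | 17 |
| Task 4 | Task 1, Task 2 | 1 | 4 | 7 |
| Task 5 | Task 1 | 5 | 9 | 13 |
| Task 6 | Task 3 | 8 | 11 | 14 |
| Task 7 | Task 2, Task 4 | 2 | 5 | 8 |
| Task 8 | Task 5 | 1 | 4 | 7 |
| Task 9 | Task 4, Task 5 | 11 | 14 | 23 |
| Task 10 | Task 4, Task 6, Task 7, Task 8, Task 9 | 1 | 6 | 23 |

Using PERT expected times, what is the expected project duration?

44 days

te_Task 1 = (8 + 4·11 + 20)/6 = 72/6 = 12
te_Task 2 = (4 + 4·7 + 16)/6 = 48/6 = 8
te_Task 3 = (7 + 4·12 + 17)/6 = 72/6 = 12
te_Task 4 = (1 + 4·4 + 7)/6 = 24/6 = 4
te_Task 5 = (5 + 4·9 + 13)/6 = 54/6 = 9
te_Task 6 = (8 + 4·11 + 14)/6 = 66/6 = 11
te_Task 7 = (2 + 4·5 + 8)/6 = 30/6 = 5
te_Task 8 = (1 + 4·4 + 7)/6 = 24/6 = 4
te_Task 9 = (11 + 4·14 + 23)/6 = 90/6 = 15
te_Task 10 = (1 + 4·6 + 23)/6 = 48/6 = 8

Forward pass:
ES_Task 1 = 0; EF_Task 1 = 12
ES_Task 2 = 0; EF_Task 2 = 8
ES_Task 3 = max(EF_Task 1=12, EF_Task 2=8) = 12; EF_Task 3 = 12+12 = 24
ES_Task 4 = max(EF_Task 1=12, EF_Task 2=8) = 12; EF_Task 4 = 12+4 = 16
ES_Task 5 = 12; EF_Task 5 = 12+9 = 21
ES_Task 6 = 24; EF_Task 6 = 24+11 = 35
ES_Task 7 = max(EF_Task 2=8, EF_Task 4=16) = 16; EF_Task 7 = 16+5 = 21
ES_Task 8 = 21; EF_Task 8 = 21+4 = 25
ES_Task 9 = max(EF_Task 4=16, EF_Task 5=21) = 21; EF_Task 9 = 21+15 = 36
ES_Task 10 = max(EF_Task 4=16, EF_Task 6=35, EF_Task 7=21, EF_Task 8=25, EF_Task 9=36) = 36; EF_Task 10 = 36+8 = 44
Expected project duration μ = 44 days. Critical path: Task 1 → Task 5 → Task 9 → Task 10.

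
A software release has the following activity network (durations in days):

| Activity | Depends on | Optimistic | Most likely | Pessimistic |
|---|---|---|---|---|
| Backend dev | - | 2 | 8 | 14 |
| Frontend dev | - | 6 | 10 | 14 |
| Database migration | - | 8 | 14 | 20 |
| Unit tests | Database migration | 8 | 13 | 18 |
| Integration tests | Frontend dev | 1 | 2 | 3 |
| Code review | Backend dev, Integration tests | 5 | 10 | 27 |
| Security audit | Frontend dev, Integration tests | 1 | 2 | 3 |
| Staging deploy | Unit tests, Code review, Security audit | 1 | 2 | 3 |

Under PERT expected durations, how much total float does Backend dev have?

te_Backend dev = (2 + 4·8 + 14)/6 = 48/6 = 8
te_Frontend dev = (6 + 4·10 + 14)/6 = 60/6 = 10
te_Database migration = (8 + 4·14 + 20)/6 = 84/6 = 14
te_Unit tests = (8 + 4·13 + 18)/6 = 78/6 = 13
te_Integration tests = (1 + 4·2 + 3)/6 = 12/6 = 2
te_Code review = (5 + 4·10 + 27)/6 = 72/6 = 12
te_Security audit = (1 + 4·2 + 3)/6 = 12/6 = 2
te_Staging deploy = (1 + 4·2 + 3)/6 = 12/6 = 2

Forward pass:
ES_Backend dev = 0; EF_Backend dev = 8
ES_Frontend dev = 0; EF_Frontend dev = 10
ES_Database migration = 0; EF_Database migration = 14
ES_Unit tests = 14; EF_Unit tests = 14+13 = 27
ES_Integration tests = 10; EF_Integration tests = 10+2 = 12
ES_Code review = max(EF_Backend dev=8, EF_Integration tests=12) = 12; EF_Code review = 12+12 = 24
ES_Security audit = max(EF_Frontend dev=10, EF_Integration tests=12) = 12; EF_Security audit = 12+2 = 14
ES_Staging deploy = max(EF_Unit tests=27, EF_Code review=24, EF_Security audit=14) = 27; EF_Staging deploy = 27+2 = 29
Expected project duration μ = 29 days. Critical path: Database migration → Unit tests → Staging deploy.

Backward pass:
LF_Staging deploy = 29; LS_Staging deploy = 29−2 = 27
LF_Security audit = LS_Staging deploy = 27; LS_Security audit = 27−2 = 25
LF_Code review = LS_Staging deploy = 27; LS_Code review = 27−12 = 15
LF_Integration tests = min(LS_Code review=15, LS_Security audit=25) = 15; LS_Integration tests = 15−2 = 13
LF_Unit tests = LS_Staging deploy = 27; LS_Unit tests = 27−13 = 14
LF_Database migration = LS_Unit tests = 14; LS_Database migration = 14−14 = 0
LF_Frontend dev = min(LS_Integration tests=13, LS_Security audit=25) = 13; LS_Frontend dev = 13−10 = 3
LF_Backend dev = LS_Code review = 15; LS_Backend dev = 15−8 = 7
Slack_Backend dev = LS_Backend dev − ES_Backend dev = 7 − 0 = 7

7 days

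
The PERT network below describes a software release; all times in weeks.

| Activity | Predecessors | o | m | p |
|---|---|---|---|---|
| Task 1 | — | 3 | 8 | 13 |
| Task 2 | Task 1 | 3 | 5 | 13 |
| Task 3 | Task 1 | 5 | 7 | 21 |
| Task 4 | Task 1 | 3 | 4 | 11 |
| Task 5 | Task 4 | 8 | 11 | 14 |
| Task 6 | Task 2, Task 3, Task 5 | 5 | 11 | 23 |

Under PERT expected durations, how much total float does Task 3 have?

te_Task 1 = (3 + 4·8 + 13)/6 = 48/6 = 8
te_Task 2 = (3 + 4·5 + 13)/6 = 36/6 = 6
te_Task 3 = (5 + 4·7 + 21)/6 = 54/6 = 9
te_Task 4 = (3 + 4·4 + 11)/6 = 30/6 = 5
te_Task 5 = (8 + 4·11 + 14)/6 = 66/6 = 11
te_Task 6 = (5 + 4·11 + 23)/6 = 72/6 = 12

Forward pass:
ES_Task 1 = 0; EF_Task 1 = 8
ES_Task 2 = 8; EF_Task 2 = 8+6 = 14
ES_Task 3 = 8; EF_Task 3 = 8+9 = 17
ES_Task 4 = 8; EF_Task 4 = 8+5 = 13
ES_Task 5 = 13; EF_Task 5 = 13+11 = 24
ES_Task 6 = max(EF_Task 2=14, EF_Task 3=17, EF_Task 5=24) = 24; EF_Task 6 = 24+12 = 36
Expected project duration μ = 36 weeks. Critical path: Task 1 → Task 4 → Task 5 → Task 6.

Backward pass:
LF_Task 6 = 36; LS_Task 6 = 36−12 = 24
LF_Task 5 = LS_Task 6 = 24; LS_Task 5 = 24−11 = 13
LF_Task 4 = LS_Task 5 = 13; LS_Task 4 = 13−5 = 8
LF_Task 3 = LS_Task 6 = 24; LS_Task 3 = 24−9 = 15
LF_Task 2 = LS_Task 6 = 24; LS_Task 2 = 24−6 = 18
LF_Task 1 = min(LS_Task 2=18, LS_Task 3=15, LS_Task 4=8) = 8; LS_Task 1 = 8−8 = 0
Slack_Task 3 = LS_Task 3 − ES_Task 3 = 15 − 8 = 7

7 weeks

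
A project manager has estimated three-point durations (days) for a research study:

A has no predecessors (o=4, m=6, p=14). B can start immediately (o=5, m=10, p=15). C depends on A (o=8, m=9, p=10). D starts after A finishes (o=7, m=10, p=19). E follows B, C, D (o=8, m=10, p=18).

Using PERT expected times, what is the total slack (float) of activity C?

2 days

te_A = (4 + 4·6 + 14)/6 = 42/6 = 7
te_B = (5 + 4·10 + 15)/6 = 60/6 = 10
te_C = (8 + 4·9 + 10)/6 = 54/6 = 9
te_D = (7 + 4·10 + 19)/6 = 66/6 = 11
te_E = (8 + 4·10 + 18)/6 = 66/6 = 11

Forward pass:
ES_A = 0; EF_A = 7
ES_B = 0; EF_B = 10
ES_C = 7; EF_C = 7+9 = 16
ES_D = 7; EF_D = 7+11 = 18
ES_E = max(EF_B=10, EF_C=16, EF_D=18) = 18; EF_E = 18+11 = 29
Expected project duration μ = 29 days. Critical path: A → D → E.

Backward pass:
LF_E = 29; LS_E = 29−11 = 18
LF_D = LS_E = 18; LS_D = 18−11 = 7
LF_C = LS_E = 18; LS_C = 18−9 = 9
LF_B = LS_E = 18; LS_B = 18−10 = 8
LF_A = min(LS_C=9, LS_D=7) = 7; LS_A = 7−7 = 0
Slack_C = LS_C − ES_C = 9 − 7 = 2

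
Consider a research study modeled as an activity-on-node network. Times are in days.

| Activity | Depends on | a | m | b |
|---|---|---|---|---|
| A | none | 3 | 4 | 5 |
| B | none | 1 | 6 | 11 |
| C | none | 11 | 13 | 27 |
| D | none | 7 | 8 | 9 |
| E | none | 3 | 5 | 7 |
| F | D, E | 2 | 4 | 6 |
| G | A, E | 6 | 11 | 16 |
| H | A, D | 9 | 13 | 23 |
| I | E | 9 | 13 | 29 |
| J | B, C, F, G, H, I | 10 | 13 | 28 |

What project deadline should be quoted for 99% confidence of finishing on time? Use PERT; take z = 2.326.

te_A = (3 + 4·4 + 5)/6 = 24/6 = 4; σ²_A = ((5−3)/6)² = 0.111
te_B = (1 + 4·6 + 11)/6 = 36/6 = 6; σ²_B = ((11−1)/6)² = 2.778
te_C = (11 + 4·13 + 27)/6 = 90/6 = 15; σ²_C = ((27−11)/6)² = 7.111
te_D = (7 + 4·8 + 9)/6 = 48/6 = 8; σ²_D = ((9−7)/6)² = 0.111
te_E = (3 + 4·5 + 7)/6 = 30/6 = 5; σ²_E = ((7−3)/6)² = 0.444
te_F = (2 + 4·4 + 6)/6 = 24/6 = 4; σ²_F = ((6−2)/6)² = 0.444
te_G = (6 + 4·11 + 16)/6 = 66/6 = 11; σ²_G = ((16−6)/6)² = 2.778
te_H = (9 + 4·13 + 23)/6 = 84/6 = 14; σ²_H = ((23−9)/6)² = 5.444
te_I = (9 + 4·13 + 29)/6 = 90/6 = 15; σ²_I = ((29−9)/6)² = 11.111
te_J = (10 + 4·13 + 28)/6 = 90/6 = 15; σ²_J = ((28−10)/6)² = 9.000

Forward pass:
ES_A = 0; EF_A = 4
ES_B = 0; EF_B = 6
ES_C = 0; EF_C = 15
ES_D = 0; EF_D = 8
ES_E = 0; EF_E = 5
ES_F = max(EF_D=8, EF_E=5) = 8; EF_F = 8+4 = 12
ES_G = max(EF_A=4, EF_E=5) = 5; EF_G = 5+11 = 16
ES_H = max(EF_A=4, EF_D=8) = 8; EF_H = 8+14 = 22
ES_I = 5; EF_I = 5+15 = 20
ES_J = max(EF_B=6, EF_C=15, EF_F=12, EF_G=16, EF_H=22, EF_I=20) = 22; EF_J = 22+15 = 37
Expected project duration μ = 37 days. Critical path: D → H → J.

Variance along critical path = 0.111 + 5.444 + 9.000 = 14.556; σ = 3.815 days.
D = μ + z·σ = 37 + 2.326·3.815 = 45.9 days

45.9 days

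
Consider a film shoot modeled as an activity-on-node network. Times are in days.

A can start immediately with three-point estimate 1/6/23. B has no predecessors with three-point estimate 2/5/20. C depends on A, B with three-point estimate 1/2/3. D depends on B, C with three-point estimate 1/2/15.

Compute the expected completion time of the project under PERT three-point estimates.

te_A = (1 + 4·6 + 23)/6 = 48/6 = 8
te_B = (2 + 4·5 + 20)/6 = 42/6 = 7
te_C = (1 + 4·2 + 3)/6 = 12/6 = 2
te_D = (1 + 4·2 + 15)/6 = 24/6 = 4

Forward pass:
ES_A = 0; EF_A = 8
ES_B = 0; EF_B = 7
ES_C = max(EF_A=8, EF_B=7) = 8; EF_C = 8+2 = 10
ES_D = max(EF_B=7, EF_C=10) = 10; EF_D = 10+4 = 14
Expected project duration μ = 14 days. Critical path: A → C → D.

14 days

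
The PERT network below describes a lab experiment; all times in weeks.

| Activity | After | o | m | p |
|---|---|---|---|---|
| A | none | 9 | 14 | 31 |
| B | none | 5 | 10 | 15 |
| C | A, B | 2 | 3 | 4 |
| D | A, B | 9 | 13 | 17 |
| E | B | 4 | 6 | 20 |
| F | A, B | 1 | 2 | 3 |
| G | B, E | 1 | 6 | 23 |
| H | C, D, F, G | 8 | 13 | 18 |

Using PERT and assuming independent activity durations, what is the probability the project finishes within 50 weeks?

0.970

te_A = (9 + 4·14 + 31)/6 = 96/6 = 16; σ²_A = ((31−9)/6)² = 13.444
te_B = (5 + 4·10 + 15)/6 = 60/6 = 10; σ²_B = ((15−5)/6)² = 2.778
te_C = (2 + 4·3 + 4)/6 = 18/6 = 3; σ²_C = ((4−2)/6)² = 0.111
te_D = (9 + 4·13 + 17)/6 = 78/6 = 13; σ²_D = ((17−9)/6)² = 1.778
te_E = (4 + 4·6 + 20)/6 = 48/6 = 8; σ²_E = ((20−4)/6)² = 7.111
te_F = (1 + 4·2 + 3)/6 = 12/6 = 2; σ²_F = ((3−1)/6)² = 0.111
te_G = (1 + 4·6 + 23)/6 = 48/6 = 8; σ²_G = ((23−1)/6)² = 13.444
te_H = (8 + 4·13 + 18)/6 = 78/6 = 13; σ²_H = ((18−8)/6)² = 2.778

Forward pass:
ES_A = 0; EF_A = 16
ES_B = 0; EF_B = 10
ES_C = max(EF_A=16, EF_B=10) = 16; EF_C = 16+3 = 19
ES_D = max(EF_A=16, EF_B=10) = 16; EF_D = 16+13 = 29
ES_E = 10; EF_E = 10+8 = 18
ES_F = max(EF_A=16, EF_B=10) = 16; EF_F = 16+2 = 18
ES_G = max(EF_B=10, EF_E=18) = 18; EF_G = 18+8 = 26
ES_H = max(EF_C=19, EF_D=29, EF_F=18, EF_G=26) = 29; EF_H = 29+13 = 42
Expected project duration μ = 42 weeks. Critical path: A → D → H.

Variance along critical path = 13.444 + 1.778 + 2.778 = 18.000; σ = √18.000 = 4.243 weeks.
Z = (50 − 42) / 4.243 = 1.886
P(T ≤ 50) = Φ(1.886) ≈ 0.970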